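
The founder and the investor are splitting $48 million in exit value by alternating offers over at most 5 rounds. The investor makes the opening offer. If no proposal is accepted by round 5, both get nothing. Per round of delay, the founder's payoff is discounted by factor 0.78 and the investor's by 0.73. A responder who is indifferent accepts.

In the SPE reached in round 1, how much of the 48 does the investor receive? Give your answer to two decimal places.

32.14

Work backward from the last round.
Round 5 (the investor proposes): the founder will accept anything ≥ 0, so the investor offers 0 and keeps 48.
Round 4 (the founder proposes): the investor can get 48 next round, worth 0.73 × 48 = 35.04 now. The founder offers 35.04 and keeps 48 − 35.04 = 12.96.
Round 3 (the investor proposes): the founder can get 12.96 next round, worth 0.78 × 12.96 = 10.1088 now. The investor offers 10.1088 and keeps 48 − 10.1088 = 37.8912.
Round 2 (the founder proposes): the investor can get 37.8912 next round, worth 0.73 × 37.8912 = 27.660576 now, so the founder offers 27.660576, keeping 20.339424.
Round 1 (the investor proposes): the founder can get 20.339424 next round, worth 0.78 × 20.339424 = 15.86475072 now, so the investor offers 15.86475072, keeping 32.13524928.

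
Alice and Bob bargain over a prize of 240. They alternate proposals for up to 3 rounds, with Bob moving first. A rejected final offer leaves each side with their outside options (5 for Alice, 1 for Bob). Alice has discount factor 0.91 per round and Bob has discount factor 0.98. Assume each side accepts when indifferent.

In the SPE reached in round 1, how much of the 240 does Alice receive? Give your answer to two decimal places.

8.83

Round 3 (Bob proposes): Alice gets 5 if talks fail, so Bob offers 5 and keeps 235.
Round 2 (Alice proposes): Bob can get 235 next round, worth 0.98 × 235 = 230.3 now. Alice offers 230.3 and keeps 240 − 230.3 = 9.7.
Round 1 (Bob proposes): Alice can get 9.7 next round, worth 0.91 × 9.7 = 8.827 now. Bob offers 8.827 and keeps 240 − 8.827 = 231.173.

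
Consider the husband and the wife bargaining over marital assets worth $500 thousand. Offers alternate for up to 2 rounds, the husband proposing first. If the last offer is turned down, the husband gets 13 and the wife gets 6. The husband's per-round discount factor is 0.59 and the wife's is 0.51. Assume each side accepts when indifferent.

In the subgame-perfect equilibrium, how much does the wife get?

Round 2 (the wife proposes): the husband gets 13 if talks fail, so the wife offers 13 and keeps 487.
Round 1 (the husband proposes): the wife can get 487 next round, worth 0.51 × 487 = 248.37 now; the husband offers that and keeps 251.63.

248.37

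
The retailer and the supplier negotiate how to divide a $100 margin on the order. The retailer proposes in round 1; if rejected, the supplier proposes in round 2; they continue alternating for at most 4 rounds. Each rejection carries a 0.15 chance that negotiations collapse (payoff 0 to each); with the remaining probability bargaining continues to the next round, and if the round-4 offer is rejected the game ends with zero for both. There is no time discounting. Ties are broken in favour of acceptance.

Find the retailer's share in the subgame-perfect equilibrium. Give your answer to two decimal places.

Round 4 (the supplier proposes): the retailer will accept anything ≥ 0, so the supplier offers 0 and keeps 100.
Round 3 (the retailer proposes): rejecting gives the supplier an expected 0.85 × 100 = 85. The retailer offers 85 and keeps 100 − 85 = 15.
Round 2 (the supplier proposes): rejecting gives the retailer an expected 0.85 × 15 = 12.75, so the supplier offers 12.75, keeping 87.25.
Round 1 (the retailer proposes): rejecting gives the supplier an expected 0.85 × 87.25 = 74.1625, so the retailer offers 74.1625, keeping 25.8375.

25.84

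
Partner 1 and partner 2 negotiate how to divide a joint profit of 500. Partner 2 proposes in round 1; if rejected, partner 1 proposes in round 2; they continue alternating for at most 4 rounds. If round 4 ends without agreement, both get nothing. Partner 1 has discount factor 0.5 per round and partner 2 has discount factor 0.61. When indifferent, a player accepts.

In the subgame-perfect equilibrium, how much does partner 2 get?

Round 4 (partner 1 proposes): rejection yields 0 for partner 2; partner 1 offers 0 and keeps 500.
Round 3 (partner 2 proposes): partner 1 can get 500 next round, worth 0.5 × 500 = 250 now. Partner 2 offers 250 and keeps 500 − 250 = 250.
Round 2 (partner 1 proposes): partner 2 can get 250 next round, worth 0.61 × 250 = 152.5 now, so partner 1 offers 152.5, keeping 347.5.
Round 1 (partner 2 proposes): partner 1 can get 347.5 next round, worth 0.5 × 347.5 = 173.75 now. Partner 2 offers 173.75 and keeps 500 − 173.75 = 326.25.

326.25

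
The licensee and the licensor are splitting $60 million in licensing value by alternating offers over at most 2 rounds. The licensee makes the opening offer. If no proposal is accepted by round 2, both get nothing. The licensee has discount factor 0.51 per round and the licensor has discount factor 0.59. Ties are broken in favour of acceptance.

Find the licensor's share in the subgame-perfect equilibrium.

35.4

Round 2 (the licensor proposes): the licensee will accept anything ≥ 0, so the licensor offers 0 and keeps 60.
Round 1 (the licensee proposes): the licensor can get 60 next round, worth 0.59 × 60 = 35.4 now, so the licensee offers 35.4, keeping 24.6.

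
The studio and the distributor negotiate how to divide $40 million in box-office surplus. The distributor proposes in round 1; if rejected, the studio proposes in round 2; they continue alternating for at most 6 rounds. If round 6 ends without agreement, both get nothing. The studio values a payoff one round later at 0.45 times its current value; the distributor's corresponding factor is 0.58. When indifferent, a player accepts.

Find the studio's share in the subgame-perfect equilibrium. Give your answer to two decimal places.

10.76

Round 6 (the studio proposes): rejection yields 0 for the distributor; the studio offers 0 and keeps 40.
Round 5 (the distributor proposes): the studio can get 40 next round, worth 0.45 × 40 = 18 now; the distributor offers that and keeps 22.
Round 4 (the studio proposes): the distributor can get 22 next round, worth 0.58 × 22 = 12.76 now. The studio offers 12.76 and keeps 40 − 12.76 = 27.24.
Round 3 (the distributor proposes): the studio can get 27.24 next round, worth 0.45 × 27.24 = 12.258 now. The distributor offers 12.258 and keeps 40 − 12.258 = 27.742.
Round 2 (the studio proposes): the distributor can get 27.742 next round, worth 0.58 × 27.742 = 16.09036 now. The studio offers 16.09036 and keeps 40 − 16.09036 = 23.90964.
Round 1 (the distributor proposes): the studio can get 23.90964 next round, worth 0.45 × 23.90964 = 10.759338 now; the distributor offers that and keeps 29.240662.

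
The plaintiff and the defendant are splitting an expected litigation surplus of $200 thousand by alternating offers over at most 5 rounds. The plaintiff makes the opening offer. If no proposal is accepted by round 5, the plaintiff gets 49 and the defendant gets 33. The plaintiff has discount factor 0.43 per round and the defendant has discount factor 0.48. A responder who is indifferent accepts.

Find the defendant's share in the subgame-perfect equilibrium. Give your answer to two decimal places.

67.42

Round 5 (the plaintiff proposes): the defendant gets 33 if talks fail, so the plaintiff offers 33 and keeps 167.
Round 4 (the defendant proposes): the plaintiff can get 167 next round, worth 0.43 × 167 = 71.81 now. The defendant offers 71.81 and keeps 200 − 71.81 = 128.19.
Round 3 (the plaintiff proposes): the defendant can get 128.19 next round, worth 0.48 × 128.19 = 61.5312 now. The plaintiff offers 61.5312 and keeps 200 − 61.5312 = 138.4688.
Round 2 (the defendant proposes): the plaintiff can get 138.4688 next round, worth 0.43 × 138.4688 = 59.541584 now, so the defendant offers 59.541584, keeping 140.458416.
Round 1 (the plaintiff proposes): the defendant can get 140.458416 next round, worth 0.48 × 140.458416 = 67.42003968 now, so the plaintiff offers 67.42003968, keeping 132.57996032.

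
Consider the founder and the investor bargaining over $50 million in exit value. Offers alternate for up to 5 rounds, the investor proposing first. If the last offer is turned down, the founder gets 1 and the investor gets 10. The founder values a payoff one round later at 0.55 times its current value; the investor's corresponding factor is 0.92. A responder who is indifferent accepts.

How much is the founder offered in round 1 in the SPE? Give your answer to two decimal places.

Round 5 (the investor proposes): the founder gets 1 if talks fail, so the investor offers 1 and keeps 49.
Round 4 (the founder proposes): the investor can get 49 next round, worth 0.92 × 49 = 45.08 now, so the founder offers 45.08, keeping 4.92.
Round 3 (the investor proposes): the founder can get 4.92 next round, worth 0.55 × 4.92 = 2.706 now. The investor offers 2.706 and keeps 50 − 2.706 = 47.294.
Round 2 (the founder proposes): the investor can get 47.294 next round, worth 0.92 × 47.294 = 43.51048 now, so the founder offers 43.51048, keeping 6.48952.
Round 1 (the investor proposes): the founder can get 6.48952 next round, worth 0.55 × 6.48952 = 3.569236 now. The investor offers 3.569236 and keeps 50 − 3.569236 = 46.430764.

3.57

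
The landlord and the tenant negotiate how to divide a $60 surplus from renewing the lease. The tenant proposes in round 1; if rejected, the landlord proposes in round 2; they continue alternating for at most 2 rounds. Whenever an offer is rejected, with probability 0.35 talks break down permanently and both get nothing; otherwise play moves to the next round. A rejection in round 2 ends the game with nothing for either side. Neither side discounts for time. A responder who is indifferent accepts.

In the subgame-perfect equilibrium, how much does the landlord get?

By backward induction:
Round 2 (the landlord proposes): the tenant will accept anything ≥ 0, so the landlord offers 0 and keeps 60.
Round 1 (the tenant proposes): rejecting gives the landlord an expected 0.65 × 60 = 39; the tenant offers that and keeps 21.

39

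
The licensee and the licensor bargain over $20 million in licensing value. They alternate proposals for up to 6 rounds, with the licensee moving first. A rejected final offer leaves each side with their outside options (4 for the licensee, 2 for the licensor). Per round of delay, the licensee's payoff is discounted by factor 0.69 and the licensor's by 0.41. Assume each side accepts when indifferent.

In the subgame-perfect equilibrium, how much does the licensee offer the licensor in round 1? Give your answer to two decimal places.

3.79

By backward induction:
Round 6 (the licensor proposes): the licensee gets 4 if talks fail, so the licensor offers 4 and keeps 16.
Round 5 (the licensee proposes): the licensor can get 16 next round, worth 0.41 × 16 = 6.56 now, so the licensee offers 6.56, keeping 13.44.
Round 4 (the licensor proposes): the licensee can get 13.44 next round, worth 0.69 × 13.44 = 9.2736 now; the licensor offers that and keeps 10.7264.
Round 3 (the licensee proposes): the licensor can get 10.7264 next round, worth 0.41 × 10.7264 = 4.397824 now, so the licensee offers 4.397824, keeping 15.602176.
Round 2 (the licensor proposes): the licensee can get 15.602176 next round, worth 0.69 × 15.602176 = 10.76550144 now, so the licensor offers 10.76550144, keeping 9.23449856.
Round 1 (the licensee proposes): the licensor can get 9.23449856 next round, worth 0.41 × 9.23449856 = 3.7861444096 now, so the licensee offers 3.7861444096, keeping 16.2138555904.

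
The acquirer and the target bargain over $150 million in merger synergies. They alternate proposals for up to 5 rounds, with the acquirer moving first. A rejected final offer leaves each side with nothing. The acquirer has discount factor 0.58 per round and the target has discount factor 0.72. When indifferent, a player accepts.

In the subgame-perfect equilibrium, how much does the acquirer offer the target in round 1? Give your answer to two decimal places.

Round 5 (the acquirer proposes): the target will accept anything ≥ 0, so the acquirer offers 0 and keeps 150.
Round 4 (the target proposes): the acquirer can get 150 next round, worth 0.58 × 150 = 87 now. The target offers 87 and keeps 150 − 87 = 63.
Round 3 (the acquirer proposes): the target can get 63 next round, worth 0.72 × 63 = 45.36 now; the acquirer offers that and keeps 104.64.
Round 2 (the target proposes): the acquirer can get 104.64 next round, worth 0.58 × 104.64 = 60.6912 now, so the target offers 60.6912, keeping 89.3088.
Round 1 (the acquirer proposes): the target can get 89.3088 next round, worth 0.72 × 89.3088 = 64.302336 now. The acquirer offers 64.302336 and keeps 150 − 64.302336 = 85.697664.

64.30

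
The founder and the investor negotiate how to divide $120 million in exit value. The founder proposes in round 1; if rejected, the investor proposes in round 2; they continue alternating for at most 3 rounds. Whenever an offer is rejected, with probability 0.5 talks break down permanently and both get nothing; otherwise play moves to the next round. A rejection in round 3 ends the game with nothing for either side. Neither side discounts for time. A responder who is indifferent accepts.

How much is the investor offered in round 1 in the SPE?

Round 3 (the founder proposes): rejection yields 0 for the investor; the founder offers 0 and keeps 120.
Round 2 (the investor proposes): rejecting gives the founder an expected 0.5 × 120 = 60. The investor offers 60 and keeps 120 − 60 = 60.
Round 1 (the founder proposes): rejecting gives the investor an expected 0.5 × 60 = 30, so the founder offers 30, keeping 90.

30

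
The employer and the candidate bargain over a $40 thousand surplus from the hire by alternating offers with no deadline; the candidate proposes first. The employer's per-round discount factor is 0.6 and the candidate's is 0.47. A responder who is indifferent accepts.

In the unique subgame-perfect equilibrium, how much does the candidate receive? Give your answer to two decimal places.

In a stationary SPE each proposer offers the other exactly their discounted continuation value.
If the candidate keeps x when proposing and the employer keeps y when proposing, then x = 40 − 0.6y and y = 40 − 0.47x.
Solving: x = 40(1 − 0.6) / (1 − 0.47·0.6) = 16 / 0.718 ≈ 22.2841.
The employer gets 40 − 22.2841 ≈ 17.7159.

22.28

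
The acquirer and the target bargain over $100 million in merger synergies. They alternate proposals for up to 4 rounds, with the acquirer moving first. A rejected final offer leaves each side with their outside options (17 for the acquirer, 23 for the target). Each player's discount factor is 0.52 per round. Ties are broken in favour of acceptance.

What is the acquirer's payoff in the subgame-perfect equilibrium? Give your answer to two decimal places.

63.37

Round 4 (the target proposes): the acquirer gets 17 if talks fail, so the target offers 17 and keeps 83.
Round 3 (the acquirer proposes): the target can get 83 next round, worth 0.52 × 83 = 43.16 now. The acquirer offers 43.16 and keeps 100 − 43.16 = 56.84.
Round 2 (the target proposes): the acquirer can get 56.84 next round, worth 0.52 × 56.84 = 29.5568 now; the target offers that and keeps 70.4432.
Round 1 (the acquirer proposes): the target can get 70.4432 next round, worth 0.52 × 70.4432 = 36.630464 now. The acquirer offers 36.630464 and keeps 100 − 36.630464 = 63.369536.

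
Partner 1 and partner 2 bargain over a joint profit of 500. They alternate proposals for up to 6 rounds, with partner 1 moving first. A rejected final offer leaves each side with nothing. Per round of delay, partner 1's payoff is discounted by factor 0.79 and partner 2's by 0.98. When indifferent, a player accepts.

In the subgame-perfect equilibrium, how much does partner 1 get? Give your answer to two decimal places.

Work backward from the last round.
Round 6 (partner 2 proposes): rejection yields 0 for partner 1; partner 2 offers 0 and keeps 500.
Round 5 (partner 1 proposes): partner 2 can get 500 next round, worth 0.98 × 500 = 490 now. Partner 1 offers 490 and keeps 500 − 490 = 10.
Round 4 (partner 2 proposes): partner 1 can get 10 next round, worth 0.79 × 10 = 7.9 now. Partner 2 offers 7.9 and keeps 500 − 7.9 = 492.1.
Round 3 (partner 1 proposes): partner 2 can get 492.1 next round, worth 0.98 × 492.1 = 482.258 now, so partner 1 offers 482.258, keeping 17.742.
Round 2 (partner 2 proposes): partner 1 can get 17.742 next round, worth 0.79 × 17.742 = 14.01618 now, so partner 2 offers 14.01618, keeping 485.98382.
Round 1 (partner 1 proposes): partner 2 can get 485.98382 next round, worth 0.98 × 485.98382 = 476.2641436 now, so partner 1 offers 476.2641436, keeping 23.7358564.

23.74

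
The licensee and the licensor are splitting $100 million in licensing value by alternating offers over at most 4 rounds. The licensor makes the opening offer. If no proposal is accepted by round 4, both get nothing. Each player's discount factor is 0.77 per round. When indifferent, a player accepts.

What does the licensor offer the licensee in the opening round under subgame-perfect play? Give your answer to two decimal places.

Round 4 (the licensee proposes): rejection yields 0 for the licensor; the licensee offers 0 and keeps 100.
Round 3 (the licensor proposes): the licensee can get 100 next round, worth 0.77 × 100 = 77 now. The licensor offers 77 and keeps 100 − 77 = 23.
Round 2 (the licensee proposes): the licensor can get 23 next round, worth 0.77 × 23 = 17.71 now; the licensee offers that and keeps 82.29.
Round 1 (the licensor proposes): the licensee can get 82.29 next round, worth 0.77 × 82.29 = 63.3633 now. The licensor offers 63.3633 and keeps 100 − 63.3633 = 36.6367.

63.36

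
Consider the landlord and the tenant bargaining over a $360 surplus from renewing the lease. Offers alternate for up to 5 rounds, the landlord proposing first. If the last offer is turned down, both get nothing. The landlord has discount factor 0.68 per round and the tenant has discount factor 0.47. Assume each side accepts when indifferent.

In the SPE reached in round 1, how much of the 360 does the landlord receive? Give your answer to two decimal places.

Round 5 (the landlord proposes): the tenant will accept anything ≥ 0, so the landlord offers 0 and keeps 360.
Round 4 (the tenant proposes): the landlord can get 360 next round, worth 0.68 × 360 = 244.8 now. The tenant offers 244.8 and keeps 360 − 244.8 = 115.2.
Round 3 (the landlord proposes): the tenant can get 115.2 next round, worth 0.47 × 115.2 = 54.144 now. The landlord offers 54.144 and keeps 360 − 54.144 = 305.856.
Round 2 (the tenant proposes): the landlord can get 305.856 next round, worth 0.68 × 305.856 = 207.98208 now; the tenant offers that and keeps 152.01792.
Round 1 (the landlord proposes): the tenant can get 152.01792 next round, worth 0.47 × 152.01792 = 71.4484224 now, so the landlord offers 71.4484224, keeping 288.5515776.

288.55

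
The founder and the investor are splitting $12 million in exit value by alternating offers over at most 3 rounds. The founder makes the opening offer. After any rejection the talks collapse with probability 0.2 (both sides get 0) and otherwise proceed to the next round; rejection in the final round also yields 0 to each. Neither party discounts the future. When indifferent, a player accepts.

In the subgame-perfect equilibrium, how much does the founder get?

Round 3 (the founder proposes): rejection yields 0 for the investor; the founder offers 0 and keeps 12.
Round 2 (the investor proposes): rejecting gives the founder an expected 0.8 × 12 = 9.6, so the investor offers 9.6, keeping 2.4.
Round 1 (the founder proposes): rejecting gives the investor an expected 0.8 × 2.4 = 1.92, so the founder offers 1.92, keeping 10.08.

10.08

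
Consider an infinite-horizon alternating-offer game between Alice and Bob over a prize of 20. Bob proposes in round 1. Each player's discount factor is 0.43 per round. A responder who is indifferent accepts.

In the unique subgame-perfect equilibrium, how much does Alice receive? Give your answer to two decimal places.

6.01

When Bob proposes, Alice accepts any offer worth at least 0.43 times what Alice would get by proposing next round; and vice versa.
This gives x = 20 − 0.43y and y = 20 − 0.43x, where x and y are each side's share when it proposes.
Hence (1 − 0.43·0.43)x = 20(1 − 0.43), i.e. 0.8151·x = 11.4.
x ≈ 13.9860; Alice's share is 20 − x ≈ 6.0140.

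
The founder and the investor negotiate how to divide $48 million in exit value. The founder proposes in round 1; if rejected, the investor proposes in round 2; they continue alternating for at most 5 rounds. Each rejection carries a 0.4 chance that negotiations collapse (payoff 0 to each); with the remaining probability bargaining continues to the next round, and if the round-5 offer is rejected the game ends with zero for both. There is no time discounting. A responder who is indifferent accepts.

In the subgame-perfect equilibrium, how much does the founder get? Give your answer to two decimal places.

32.33

Round 5 (the founder proposes): rejection yields 0 for the investor; the founder offers 0 and keeps 48.
Round 4 (the investor proposes): rejecting gives the founder an expected 0.6 × 48 = 28.8. The investor offers 28.8 and keeps 48 − 28.8 = 19.2.
Round 3 (the founder proposes): rejecting gives the investor an expected 0.6 × 19.2 = 11.52. The founder offers 11.52 and keeps 48 − 11.52 = 36.48.
Round 2 (the investor proposes): rejecting gives the founder an expected 0.6 × 36.48 = 21.888, so the investor offers 21.888, keeping 26.112.
Round 1 (the founder proposes): rejecting gives the investor an expected 0.6 × 26.112 = 15.6672, so the founder offers 15.6672, keeping 32.3328.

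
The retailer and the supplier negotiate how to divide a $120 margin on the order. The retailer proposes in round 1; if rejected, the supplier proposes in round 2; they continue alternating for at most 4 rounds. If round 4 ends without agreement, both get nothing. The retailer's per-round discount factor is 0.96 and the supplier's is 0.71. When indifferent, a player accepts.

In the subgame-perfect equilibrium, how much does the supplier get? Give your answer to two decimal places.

By backward induction:
Round 4 (the supplier proposes): the retailer will accept anything ≥ 0, so the supplier offers 0 and keeps 120.
Round 3 (the retailer proposes): the supplier can get 120 next round, worth 0.71 × 120 = 85.2 now, so the retailer offers 85.2, keeping 34.8.
Round 2 (the supplier proposes): the retailer can get 34.8 next round, worth 0.96 × 34.8 = 33.408 now, so the supplier offers 33.408, keeping 86.592.
Round 1 (the retailer proposes): the supplier can get 86.592 next round, worth 0.71 × 86.592 = 61.48032 now; the retailer offers that and keeps 58.51968.

61.48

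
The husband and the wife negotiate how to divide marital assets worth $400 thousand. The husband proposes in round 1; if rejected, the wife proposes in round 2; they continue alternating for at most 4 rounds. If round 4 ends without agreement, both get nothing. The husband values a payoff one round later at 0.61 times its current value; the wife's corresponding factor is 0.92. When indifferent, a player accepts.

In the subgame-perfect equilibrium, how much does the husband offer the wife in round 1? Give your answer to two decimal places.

Solve by backward induction from round 4.
Round 4 (the wife proposes): rejection yields 0 for the husband; the wife offers 0 and keeps 400.
Round 3 (the husband proposes): the wife can get 400 next round, worth 0.92 × 400 = 368 now, so the husband offers 368, keeping 32.
Round 2 (the wife proposes): the husband can get 32 next round, worth 0.61 × 32 = 19.52 now. The wife offers 19.52 and keeps 400 − 19.52 = 380.48.
Round 1 (the husband proposes): the wife can get 380.48 next round, worth 0.92 × 380.48 = 350.0416 now; the husband offers that and keeps 49.9584.

350.04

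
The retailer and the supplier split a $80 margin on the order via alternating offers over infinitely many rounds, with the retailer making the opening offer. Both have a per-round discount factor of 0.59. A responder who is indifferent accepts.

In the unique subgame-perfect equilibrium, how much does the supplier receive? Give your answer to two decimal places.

Let x be the retailer's share when the retailer proposes and y be the supplier's share when the supplier proposes.
The supplier accepts iff offered ≥ 0.59·y, so x = 80 − 0.59y. Symmetrically y = 80 − 0.59x.
Substituting: x = 80 − 0.59(80 − 0.59x), giving x(1 − 0.59·0.59) = 80(1 − 0.59).
So x = 80 × 0.41 / 0.6519 ≈ 50.3145, and the supplier receives 80 − x ≈ 29.6855.

29.69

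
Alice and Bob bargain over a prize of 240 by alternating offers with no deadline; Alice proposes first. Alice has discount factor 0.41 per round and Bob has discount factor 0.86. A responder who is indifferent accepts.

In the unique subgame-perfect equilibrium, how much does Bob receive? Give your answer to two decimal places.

188.10

When Alice proposes, Bob accepts any offer worth at least 0.86 times what Bob would get by proposing next round; and vice versa.
This gives x = 240 − 0.86y and y = 240 − 0.41x, where x and y are each side's share when it proposes.
Hence (1 − 0.86·0.41)x = 240(1 − 0.86), i.e. 0.6474·x = 33.6.
x ≈ 51.8999; Bob's share is 240 − x ≈ 188.1001.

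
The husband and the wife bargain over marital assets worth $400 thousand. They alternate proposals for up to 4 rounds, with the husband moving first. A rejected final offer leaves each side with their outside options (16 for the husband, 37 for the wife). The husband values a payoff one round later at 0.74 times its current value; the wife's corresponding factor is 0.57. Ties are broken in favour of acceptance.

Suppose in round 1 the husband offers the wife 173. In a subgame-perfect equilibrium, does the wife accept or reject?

Round 4 (the wife proposes): the husband gets 16 if talks fail, so the wife offers 16 and keeps 384.
Round 3 (the husband proposes): the wife can get 384 next round, worth 0.57 × 384 = 218.88 now; the husband offers that and keeps 181.12.
Round 2 (the wife proposes): the husband can get 181.12 next round, worth 0.74 × 181.12 = 134.0288 now. The wife offers 134.0288 and keeps 400 − 134.0288 = 265.9712.
So by rejecting in round 1, the wife gets 265.9712 next round, worth 0.57 × 265.9712 = 151.603584 now.
Offer 173 ≥ 151.603584, so the wife accepts.

Accept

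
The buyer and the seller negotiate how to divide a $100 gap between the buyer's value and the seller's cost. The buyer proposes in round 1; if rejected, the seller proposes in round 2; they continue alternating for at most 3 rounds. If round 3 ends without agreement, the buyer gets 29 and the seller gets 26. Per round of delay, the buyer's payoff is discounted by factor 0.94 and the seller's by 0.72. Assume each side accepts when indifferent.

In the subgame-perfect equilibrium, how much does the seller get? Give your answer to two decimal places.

Solve by backward induction from round 3.
Round 3 (the buyer proposes): the seller gets 26 if talks fail, so the buyer offers 26 and keeps 74.
Round 2 (the seller proposes): the buyer can get 74 next round, worth 0.94 × 74 = 69.56 now, so the seller offers 69.56, keeping 30.44.
Round 1 (the buyer proposes): the seller can get 30.44 next round, worth 0.72 × 30.44 = 21.9168 now; the buyer offers that and keeps 78.0832.

21.92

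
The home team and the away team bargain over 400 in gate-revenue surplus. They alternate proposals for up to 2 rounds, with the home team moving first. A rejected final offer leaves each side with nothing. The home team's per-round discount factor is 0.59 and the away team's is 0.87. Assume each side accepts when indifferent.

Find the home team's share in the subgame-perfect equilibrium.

Round 2 (the away team proposes): the home team will accept anything ≥ 0, so the away team offers 0 and keeps 400.
Round 1 (the home team proposes): the away team can get 400 next round, worth 0.87 × 400 = 348 now. The home team offers 348 and keeps 400 − 348 = 52.

52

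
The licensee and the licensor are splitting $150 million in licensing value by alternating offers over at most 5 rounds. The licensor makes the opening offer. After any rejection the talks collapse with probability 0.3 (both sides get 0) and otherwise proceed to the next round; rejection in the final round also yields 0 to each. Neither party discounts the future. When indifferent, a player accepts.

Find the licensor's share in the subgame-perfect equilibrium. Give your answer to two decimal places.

103.07

Round 5 (the licensor proposes): the licensee will accept anything ≥ 0, so the licensor offers 0 and keeps 150.
Round 4 (the licensee proposes): rejecting gives the licensor an expected 0.7 × 150 = 105; the licensee offers that and keeps 45.
Round 3 (the licensor proposes): rejecting gives the licensee an expected 0.7 × 45 = 31.5; the licensor offers that and keeps 118.5.
Round 2 (the licensee proposes): rejecting gives the licensor an expected 0.7 × 118.5 = 82.95. The licensee offers 82.95 and keeps 150 − 82.95 = 67.05.
Round 1 (the licensor proposes): rejecting gives the licensee an expected 0.7 × 67.05 = 46.935. The licensor offers 46.935 and keeps 150 − 46.935 = 103.065.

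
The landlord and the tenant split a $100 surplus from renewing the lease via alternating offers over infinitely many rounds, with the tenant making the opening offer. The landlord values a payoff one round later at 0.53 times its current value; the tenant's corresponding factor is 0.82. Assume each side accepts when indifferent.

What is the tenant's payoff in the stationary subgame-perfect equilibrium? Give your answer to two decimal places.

Let x be the tenant's share when the tenant proposes and y be the landlord's share when the landlord proposes.
The landlord accepts iff offered ≥ 0.53·y, so x = 100 − 0.53y. Symmetrically y = 100 − 0.82x.
Substituting: x = 100 − 0.53(100 − 0.82x), giving x(1 − 0.82·0.53) = 100(1 − 0.53).
So x = 100 × 0.47 / 0.5654 ≈ 83.1270, and the landlord receives 100 − x ≈ 16.8730.

83.13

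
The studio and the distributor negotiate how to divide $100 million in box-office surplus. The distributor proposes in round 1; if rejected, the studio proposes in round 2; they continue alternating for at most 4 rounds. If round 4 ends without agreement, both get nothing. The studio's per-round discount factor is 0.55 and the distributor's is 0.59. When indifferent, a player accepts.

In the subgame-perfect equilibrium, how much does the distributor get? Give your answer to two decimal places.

59.60

Solve by backward induction from round 4.
Round 4 (the studio proposes): rejection yields 0 for the distributor; the studio offers 0 and keeps 100.
Round 3 (the distributor proposes): the studio can get 100 next round, worth 0.55 × 100 = 55 now; the distributor offers that and keeps 45.
Round 2 (the studio proposes): the distributor can get 45 next round, worth 0.59 × 45 = 26.55 now. The studio offers 26.55 and keeps 100 − 26.55 = 73.45.
Round 1 (the distributor proposes): the studio can get 73.45 next round, worth 0.55 × 73.45 = 40.3975 now; the distributor offers that and keeps 59.6025.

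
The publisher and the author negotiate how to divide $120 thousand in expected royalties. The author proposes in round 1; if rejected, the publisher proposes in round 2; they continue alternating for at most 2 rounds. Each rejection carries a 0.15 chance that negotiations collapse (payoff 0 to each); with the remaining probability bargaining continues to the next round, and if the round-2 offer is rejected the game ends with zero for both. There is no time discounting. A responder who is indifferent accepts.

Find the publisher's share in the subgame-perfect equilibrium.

102

By backward induction:
Round 2 (the publisher proposes): the author will accept anything ≥ 0, so the publisher offers 0 and keeps 120.
Round 1 (the author proposes): rejecting gives the publisher an expected 0.85 × 120 = 102. The author offers 102 and keeps 120 − 102 = 18.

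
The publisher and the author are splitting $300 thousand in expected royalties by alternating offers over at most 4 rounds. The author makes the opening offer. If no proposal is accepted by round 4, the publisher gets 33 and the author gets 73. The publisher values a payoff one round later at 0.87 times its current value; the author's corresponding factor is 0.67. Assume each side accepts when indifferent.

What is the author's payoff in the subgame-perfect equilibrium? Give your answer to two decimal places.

Round 4 (the publisher proposes): the author gets 73 if talks fail, so the publisher offers 73 and keeps 227.
Round 3 (the author proposes): the publisher can get 227 next round, worth 0.87 × 227 = 197.49 now; the author offers that and keeps 102.51.
Round 2 (the publisher proposes): the author can get 102.51 next round, worth 0.67 × 102.51 = 68.6817 now. The publisher offers 68.6817 and keeps 300 − 68.6817 = 231.3183.
Round 1 (the author proposes): the publisher can get 231.3183 next round, worth 0.87 × 231.3183 = 201.246921 now; the author offers that and keeps 98.753079.

98.75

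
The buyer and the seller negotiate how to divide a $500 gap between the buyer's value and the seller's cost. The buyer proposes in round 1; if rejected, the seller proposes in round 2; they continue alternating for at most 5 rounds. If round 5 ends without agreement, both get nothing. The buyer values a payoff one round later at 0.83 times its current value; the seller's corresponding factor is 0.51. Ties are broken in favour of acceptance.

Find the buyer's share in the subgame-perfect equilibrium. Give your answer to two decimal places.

Work backward from the last round.
Round 5 (the buyer proposes): the seller will accept anything ≥ 0, so the buyer offers 0 and keeps 500.
Round 4 (the seller proposes): the buyer can get 500 next round, worth 0.83 × 500 = 415 now. The seller offers 415 and keeps 500 − 415 = 85.
Round 3 (the buyer proposes): the seller can get 85 next round, worth 0.51 × 85 = 43.35 now; the buyer offers that and keeps 456.65.
Round 2 (the seller proposes): the buyer can get 456.65 next round, worth 0.83 × 456.65 = 379.0195 now; the seller offers that and keeps 120.9805.
Round 1 (the buyer proposes): the seller can get 120.9805 next round, worth 0.51 × 120.9805 = 61.700055 now; the buyer offers that and keeps 438.299945.

438.30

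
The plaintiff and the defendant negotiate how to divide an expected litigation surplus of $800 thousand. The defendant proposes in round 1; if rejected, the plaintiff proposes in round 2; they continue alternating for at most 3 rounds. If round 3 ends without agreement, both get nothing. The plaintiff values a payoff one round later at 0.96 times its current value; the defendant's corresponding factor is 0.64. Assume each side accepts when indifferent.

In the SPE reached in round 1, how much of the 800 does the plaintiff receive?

276.48

Round 3 (the defendant proposes): the plaintiff will accept anything ≥ 0, so the defendant offers 0 and keeps 800.
Round 2 (the plaintiff proposes): the defendant can get 800 next round, worth 0.64 × 800 = 512 now, so the plaintiff offers 512, keeping 288.
Round 1 (the defendant proposes): the plaintiff can get 288 next round, worth 0.96 × 288 = 276.48 now. The defendant offers 276.48 and keeps 800 − 276.48 = 523.52.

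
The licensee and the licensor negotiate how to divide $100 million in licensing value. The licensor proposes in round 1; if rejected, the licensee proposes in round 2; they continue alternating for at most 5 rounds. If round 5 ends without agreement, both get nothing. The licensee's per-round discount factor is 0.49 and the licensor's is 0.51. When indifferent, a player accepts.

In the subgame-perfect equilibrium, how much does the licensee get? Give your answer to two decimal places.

30.01

Round 5 (the licensor proposes): the licensee will accept anything ≥ 0, so the licensor offers 0 and keeps 100.
Round 4 (the licensee proposes): the licensor can get 100 next round, worth 0.51 × 100 = 51 now, so the licensee offers 51, keeping 49.
Round 3 (the licensor proposes): the licensee can get 49 next round, worth 0.49 × 49 = 24.01 now, so the licensor offers 24.01, keeping 75.99.
Round 2 (the licensee proposes): the licensor can get 75.99 next round, worth 0.51 × 75.99 = 38.7549 now. The licensee offers 38.7549 and keeps 100 − 38.7549 = 61.2451.
Round 1 (the licensor proposes): the licensee can get 61.2451 next round, worth 0.49 × 61.2451 = 30.010099 now; the licensor offers that and keeps 69.989901.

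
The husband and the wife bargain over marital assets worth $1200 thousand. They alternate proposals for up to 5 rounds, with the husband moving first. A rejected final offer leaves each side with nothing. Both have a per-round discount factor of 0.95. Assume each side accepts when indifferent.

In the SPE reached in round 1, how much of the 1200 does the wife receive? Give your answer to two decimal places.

108.44

Round 5 (the husband proposes): the wife will accept anything ≥ 0, so the husband offers 0 and keeps 1200.
Round 4 (the wife proposes): the husband can get 1200 next round, worth 0.95 × 1200 = 1140 now. The wife offers 1140 and keeps 1200 − 1140 = 60.
Round 3 (the husband proposes): the wife can get 60 next round, worth 0.95 × 60 = 57 now. The husband offers 57 and keeps 1200 − 57 = 1143.
Round 2 (the wife proposes): the husband can get 1143 next round, worth 0.95 × 1143 = 1085.85 now, so the wife offers 1085.85, keeping 114.15.
Round 1 (the husband proposes): the wife can get 114.15 next round, worth 0.95 × 114.15 = 108.4425 now; the husband offers that and keeps 1091.5575.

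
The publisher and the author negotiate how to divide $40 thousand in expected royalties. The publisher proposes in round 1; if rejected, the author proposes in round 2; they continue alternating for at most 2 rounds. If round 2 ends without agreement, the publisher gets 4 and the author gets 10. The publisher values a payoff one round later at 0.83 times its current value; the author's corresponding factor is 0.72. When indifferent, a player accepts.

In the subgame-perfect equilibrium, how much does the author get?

25.92

By backward induction:
Round 2 (the author proposes): the publisher gets 4 if talks fail, so the author offers 4 and keeps 36.
Round 1 (the publisher proposes): the author can get 36 next round, worth 0.72 × 36 = 25.92 now. The publisher offers 25.92 and keeps 40 − 25.92 = 14.08.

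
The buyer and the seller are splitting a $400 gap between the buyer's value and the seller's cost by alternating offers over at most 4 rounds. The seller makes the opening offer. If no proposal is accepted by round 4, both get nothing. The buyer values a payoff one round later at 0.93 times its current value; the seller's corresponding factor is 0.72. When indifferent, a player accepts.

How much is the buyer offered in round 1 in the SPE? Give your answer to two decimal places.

By backward induction:
Round 4 (the buyer proposes): rejection yields 0 for the seller; the buyer offers 0 and keeps 400.
Round 3 (the seller proposes): the buyer can get 400 next round, worth 0.93 × 400 = 372 now, so the seller offers 372, keeping 28.
Round 2 (the buyer proposes): the seller can get 28 next round, worth 0.72 × 28 = 20.16 now, so the buyer offers 20.16, keeping 379.84.
Round 1 (the seller proposes): the buyer can get 379.84 next round, worth 0.93 × 379.84 = 353.2512 now; the seller offers that and keeps 46.7488.

353.25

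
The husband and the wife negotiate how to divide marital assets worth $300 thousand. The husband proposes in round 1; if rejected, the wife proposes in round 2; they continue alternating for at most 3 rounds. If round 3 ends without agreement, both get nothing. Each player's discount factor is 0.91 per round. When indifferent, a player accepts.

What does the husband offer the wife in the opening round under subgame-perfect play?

24.57

Round 3 (the husband proposes): rejection yields 0 for the wife; the husband offers 0 and keeps 300.
Round 2 (the wife proposes): the husband can get 300 next round, worth 0.91 × 300 = 273 now; the wife offers that and keeps 27.
Round 1 (the husband proposes): the wife can get 27 next round, worth 0.91 × 27 = 24.57 now; the husband offers that and keeps 275.43.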